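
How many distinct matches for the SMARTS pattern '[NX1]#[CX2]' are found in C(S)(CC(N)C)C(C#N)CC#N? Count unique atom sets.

2

[NX1]#[CX2] is the SMARTS for a nitrile: a nitrogen triple-bonded to a two-connected carbon.
The molecule carries 2 separate instances of a nitrile (-C#N) meeting every constraint; each maps to a distinct set of atoms, giving 2 matches.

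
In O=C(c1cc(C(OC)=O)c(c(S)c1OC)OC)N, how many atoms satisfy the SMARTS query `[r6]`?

The query [r6] means: r6 matches atoms in a six-membered ring.
Check the 18 heavy atoms by environment: 6× c (aromatic, in 6-ring) → match; 5× O (acyclic) → no; 5× C (acyclic) → no; 1× N (acyclic) → no; 1× S (acyclic) → no.
That gives 6 matching atoms.

6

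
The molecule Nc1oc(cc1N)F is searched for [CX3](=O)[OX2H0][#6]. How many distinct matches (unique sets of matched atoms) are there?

0

[CX3](=O)[OX2H0][#6] is the SMARTS for an ester: a carbonyl carbon bonded to an oxygen that is itself bonded to carbon (no H on that O).
No fragment in the molecule satisfies every constraint, giving 0 matches.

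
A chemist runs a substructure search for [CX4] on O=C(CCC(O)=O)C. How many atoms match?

3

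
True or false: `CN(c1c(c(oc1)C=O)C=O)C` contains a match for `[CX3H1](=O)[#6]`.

True

The pattern [CX3H1](=O)[#6] describes an sp2 carbon with one H, double-bonded to O and single-bonded to carbon — an aldehyde.
The molecule carries an aldehyde (-CHO), whose atoms satisfy every constraint of the query, so the pattern matches.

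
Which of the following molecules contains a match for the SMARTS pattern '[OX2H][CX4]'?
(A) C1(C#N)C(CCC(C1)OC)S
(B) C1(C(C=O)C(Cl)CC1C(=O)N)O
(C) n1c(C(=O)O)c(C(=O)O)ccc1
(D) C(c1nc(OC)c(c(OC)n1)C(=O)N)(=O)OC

B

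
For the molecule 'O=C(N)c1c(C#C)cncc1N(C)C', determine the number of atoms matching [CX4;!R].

2

The query [CX4;!R] means: aliphatic carbon with four total connections, not in a ring.
Check the 14 heavy atoms by environment: 1× n (aromatic, X2, in 6-ring) → no; 5× c (aromatic, X3, in 6-ring) → no; 2× N (X3, acyclic) → no; 2× C (X4, acyclic) → match; 1× C (X3, acyclic) → no; 1× O (X1, acyclic) → no; 2× C (X2, acyclic) → no.
That gives 2 matching atoms.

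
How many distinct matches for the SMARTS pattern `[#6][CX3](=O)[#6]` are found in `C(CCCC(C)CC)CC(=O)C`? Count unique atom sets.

[#6][CX3](=O)[#6] is the SMARTS for a ketone: a carbonyl carbon (no H) flanked by two carbons.
Exactly one fragment in the molecule meets all constraints, giving 1 match.

1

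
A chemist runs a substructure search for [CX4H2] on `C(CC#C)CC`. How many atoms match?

3

The query [CX4H2] means: sp3 carbon (X4) with exactly two hydrogens.
Check the 6 heavy atoms by environment: 3× C (H2, X4) → match; 1× C (H3, X4) → no; 1× C (H0, X2) → no; 1× C (H1, X2) → no.
That gives 3 matching atoms.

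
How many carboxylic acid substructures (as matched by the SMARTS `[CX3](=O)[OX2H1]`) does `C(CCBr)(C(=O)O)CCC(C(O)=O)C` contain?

[CX3](=O)[OX2H1] is the SMARTS for a carboxylic acid: an sp2 carbon double-bonded to O and single-bonded to an -OH oxygen.
The molecule carries 2 separate instances of a carboxylic acid group (-C(=O)OH) meeting every constraint; each maps to a distinct set of atoms, giving 2 matches.

2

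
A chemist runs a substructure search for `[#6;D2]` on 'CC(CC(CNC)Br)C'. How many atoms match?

2

The query [#6;D2] means: any carbon bonded to exactly two heavy atoms.
Check the 9 heavy atoms by environment: 2× C (D2) → match; 2× C (D3) → no; 3× C (D1) → no; 1× Br (D1) → no; 1× N (D2) → no.
That gives 2 matching atoms.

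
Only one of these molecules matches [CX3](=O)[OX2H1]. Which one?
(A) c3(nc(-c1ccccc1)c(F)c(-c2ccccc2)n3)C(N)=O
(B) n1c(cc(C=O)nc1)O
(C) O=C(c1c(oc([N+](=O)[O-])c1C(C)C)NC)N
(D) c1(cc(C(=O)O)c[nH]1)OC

D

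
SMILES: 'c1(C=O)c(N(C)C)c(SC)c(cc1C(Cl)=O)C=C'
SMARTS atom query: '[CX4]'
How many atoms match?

3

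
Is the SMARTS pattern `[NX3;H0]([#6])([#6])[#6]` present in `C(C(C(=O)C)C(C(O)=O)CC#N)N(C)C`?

The pattern [NX3;H0]([#6])([#6])[#6] describes a trivalent nitrogen with no H, bonded to three carbons — a tertiary amine.
The molecule carries a dimethylamino group (-N(CH3)2), whose atoms satisfy every constraint of the query, so the pattern matches.

Yes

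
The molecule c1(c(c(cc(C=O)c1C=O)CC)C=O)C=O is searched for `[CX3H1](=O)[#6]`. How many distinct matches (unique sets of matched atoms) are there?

[CX3H1](=O)[#6] is the SMARTS for an aldehyde: an sp2 carbon with one H, double-bonded to O and single-bonded to carbon.
The molecule carries 4 separate instances of an aldehyde (-CHO) meeting every constraint; each maps to a distinct set of atoms, giving 4 matches.

4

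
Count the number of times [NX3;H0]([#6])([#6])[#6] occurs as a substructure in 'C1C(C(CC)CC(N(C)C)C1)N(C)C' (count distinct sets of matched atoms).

[NX3;H0]([#6])([#6])[#6] is the SMARTS for a tertiary amine: a trivalent nitrogen with no H, bonded to three carbons.
The molecule carries 2 separate instances of a dimethylamino group (-N(CH3)2) meeting every constraint; each maps to a distinct set of atoms, giving 2 matches.

2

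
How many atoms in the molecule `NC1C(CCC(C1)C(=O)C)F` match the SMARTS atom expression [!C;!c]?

3

The query [!C;!c] means: neither aliphatic nor aromatic carbon — same as [!#6].
Check the 11 heavy atoms by environment: 8× C → no; 1× N → match; 1× F → match; 1× O → match.
Summing the matching environments: 1 + 1 + 1 = 3 matching atoms.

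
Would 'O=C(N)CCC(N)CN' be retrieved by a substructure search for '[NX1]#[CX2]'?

No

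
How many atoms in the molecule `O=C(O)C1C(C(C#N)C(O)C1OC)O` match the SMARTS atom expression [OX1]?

1

The query [OX1] means: aliphatic oxygen with one total connection — typically a carbonyl =O or an oxide.
Check the 14 heavy atoms by environment: 6× C (X4) → no; 4× O (X2) → no; 1× C (X3) → no; 1× O (X1) → match; 1× C (X2) → no; 1× N (X1) → no.
That gives 1 matching atom.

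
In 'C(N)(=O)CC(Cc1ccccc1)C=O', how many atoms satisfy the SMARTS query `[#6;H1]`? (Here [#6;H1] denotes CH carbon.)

7

The query [#6;H1] means: any carbon bearing exactly one hydrogen.
Check the 14 heavy atoms by environment: 2× C (H2) → no; 2× C (H1) → match; 1× c (aromatic, H0) → no; 5× c (aromatic, H1) → match; 2× O (H0) → no; 1× C (H0) → no; 1× N (H2) → no.
Summing the matching environments: 2 + 5 = 7 matching atoms.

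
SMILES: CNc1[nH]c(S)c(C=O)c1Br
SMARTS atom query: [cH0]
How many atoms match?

Check the 11 heavy atoms by environment: 1× n (aromatic, H1) → no; 4× c (aromatic, H0) → match; 1× Br (H0) → no; 1× C (H1) → no; 1× O (H0) → no; 1× S (H1) → no; 1× N (H1) → no; 1× C (H3) → no.
That gives 4 matching atoms.

4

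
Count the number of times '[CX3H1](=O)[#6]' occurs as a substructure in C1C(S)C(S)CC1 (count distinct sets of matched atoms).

[CX3H1](=O)[#6] is the SMARTS for an aldehyde: an sp2 carbon with one H, double-bonded to O and single-bonded to carbon.
No fragment in the molecule satisfies every constraint, giving 0 matches.

0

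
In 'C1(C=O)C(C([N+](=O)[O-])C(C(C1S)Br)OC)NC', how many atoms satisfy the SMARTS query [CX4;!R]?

Check the 17 heavy atoms by environment: 6× C (X4, in 6-ring) → no; 1× S (X2, acyclic) → no; 1× N (charge +1, X3, acyclic) → no; 1× O (charge -1, X1, acyclic) → no; 2× O (X1, acyclic) → no; 1× N (X3, acyclic) → no; 2× C (X4, acyclic) → match; 1× Br (X1, acyclic) → no; 1× O (X2, acyclic) → no; 1× C (X3, acyclic) → no.
That gives 2 matching atoms.

2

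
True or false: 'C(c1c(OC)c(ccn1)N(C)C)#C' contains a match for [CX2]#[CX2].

The pattern [CX2]#[CX2] describes a carbon-carbon triple bond — an alkyne.
The molecule carries an ethynyl group (-C#CH), whose atoms satisfy every constraint of the query, so the pattern matches.

True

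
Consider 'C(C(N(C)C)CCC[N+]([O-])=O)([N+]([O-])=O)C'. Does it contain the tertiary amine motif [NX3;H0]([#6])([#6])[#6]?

The pattern [NX3;H0]([#6])([#6])[#6] describes a trivalent nitrogen with no H, bonded to three carbons — a tertiary amine.
The molecule carries a dimethylamino group (-N(CH3)2), whose atoms satisfy every constraint of the query, so the pattern matches.

Yes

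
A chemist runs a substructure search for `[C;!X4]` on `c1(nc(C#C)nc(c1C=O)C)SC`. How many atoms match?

The query [C;!X4] means: aliphatic carbon that does not have four total connections.
Check the 13 heavy atoms by environment: 2× n (aromatic, X2) → no; 4× c (aromatic, X3) → no; 1× S (X2) → no; 2× C (X4) → no; 1× C (X3) → match; 1× O (X1) → no; 2× C (X2) → match.
Summing the matching environments: 1 + 2 = 3 matching atoms.

3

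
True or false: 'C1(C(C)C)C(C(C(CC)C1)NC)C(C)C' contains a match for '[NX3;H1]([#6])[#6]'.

True

The pattern [NX3;H1]([#6])[#6] describes a trivalent nitrogen with one H, bonded to two carbons — a secondary amine.
The molecule carries an N-methylamino group (-NHCH3), whose atoms satisfy every constraint of the query, so the pattern matches.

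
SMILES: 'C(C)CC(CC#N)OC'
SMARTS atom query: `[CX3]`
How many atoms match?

0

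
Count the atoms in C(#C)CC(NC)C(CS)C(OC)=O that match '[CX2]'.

2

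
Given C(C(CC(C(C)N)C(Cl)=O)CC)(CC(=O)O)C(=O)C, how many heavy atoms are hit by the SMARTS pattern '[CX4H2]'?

The query [CX4H2] means: sp3 carbon (X4) with exactly two hydrogens.
Check the 19 heavy atoms by environment: 3× C (H2, X4) → match; 4× C (H1, X4) → no; 3× C (H3, X4) → no; 3× C (H0, X3) → no; 3× O (H0, X1) → no; 1× Cl (H0, X1) → no; 1× N (H2, X3) → no; 1× O (H1, X2) → no.
That gives 3 matching atoms.

3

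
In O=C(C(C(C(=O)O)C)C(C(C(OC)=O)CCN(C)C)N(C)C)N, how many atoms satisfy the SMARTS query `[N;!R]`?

3

The query [N;!R] means: aliphatic nitrogen not in a ring.
Check the 23 heavy atoms by environment: 15× C (acyclic) → no; 3× N (acyclic) → match; 5× O (acyclic) → no.
That gives 3 matching atoms.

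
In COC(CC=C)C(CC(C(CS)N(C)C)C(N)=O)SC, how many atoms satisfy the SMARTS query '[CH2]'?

Check the 20 heavy atoms by environment: 4× C (H2) → match; 5× C (H1) → no; 1× S (H0) → no; 4× C (H3) → no; 1× S (H1) → no; 1× C (H0) → no; 2× O (H0) → no; 1× N (H2) → no; 1× N (H0) → no.
That gives 4 matching atoms.

4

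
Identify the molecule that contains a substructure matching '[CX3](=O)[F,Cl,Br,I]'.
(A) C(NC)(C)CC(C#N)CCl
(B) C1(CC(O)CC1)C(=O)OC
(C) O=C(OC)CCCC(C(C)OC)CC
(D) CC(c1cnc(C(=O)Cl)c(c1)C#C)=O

D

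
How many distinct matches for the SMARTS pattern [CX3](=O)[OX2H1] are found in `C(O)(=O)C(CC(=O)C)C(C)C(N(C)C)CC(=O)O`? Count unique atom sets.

[CX3](=O)[OX2H1] is the SMARTS for a carboxylic acid: an sp2 carbon double-bonded to O and single-bonded to an -OH oxygen.
The molecule carries 2 separate instances of a carboxylic acid group (-C(=O)OH) meeting every constraint; each maps to a distinct set of atoms, giving 2 matches.

2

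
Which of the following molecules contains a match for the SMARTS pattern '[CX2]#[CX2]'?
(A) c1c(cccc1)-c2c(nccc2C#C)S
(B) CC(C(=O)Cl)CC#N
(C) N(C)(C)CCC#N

A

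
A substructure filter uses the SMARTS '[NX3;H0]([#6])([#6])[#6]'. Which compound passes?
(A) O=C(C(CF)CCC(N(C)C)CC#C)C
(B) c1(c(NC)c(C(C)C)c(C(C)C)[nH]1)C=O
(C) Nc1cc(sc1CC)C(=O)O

[NX3;H0]([#6])([#6])[#6] describes a trivalent nitrogen with no H, bonded to three carbons (a tertiary amine).
(A) contains a dimethylamino group (-N(CH3)2), which satisfies every atom and bond constraint.
(B) has an N-methylamino group (-NHCH3) but the nitrogen still has one H (H1), not H0.
(C) has a primary amino group (-NH2) but the nitrogen has H2, not H0 with three carbons.
So the answer is (A).

A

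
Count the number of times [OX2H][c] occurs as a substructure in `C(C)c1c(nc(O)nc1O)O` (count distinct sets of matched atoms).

[OX2H][c] is the SMARTS for a phenol: a hydroxyl oxygen attached to an aromatic carbon.
The molecule carries 3 separate instances of a hydroxyl group (-OH) meeting every constraint; each maps to a distinct set of atoms, giving 3 matches.

3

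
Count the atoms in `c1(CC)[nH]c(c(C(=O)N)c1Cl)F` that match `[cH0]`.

4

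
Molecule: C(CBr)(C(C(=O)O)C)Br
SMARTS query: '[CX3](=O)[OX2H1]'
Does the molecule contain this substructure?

Yes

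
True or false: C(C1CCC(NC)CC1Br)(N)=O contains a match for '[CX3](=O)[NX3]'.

True

The pattern [CX3](=O)[NX3] describes a carbonyl carbon bonded to a trivalent nitrogen — an amide.
The molecule carries a primary amide (-C(=O)NH2), whose atoms satisfy every constraint of the query, so the pattern matches.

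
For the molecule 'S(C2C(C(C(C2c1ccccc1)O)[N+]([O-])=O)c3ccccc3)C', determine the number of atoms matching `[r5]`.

5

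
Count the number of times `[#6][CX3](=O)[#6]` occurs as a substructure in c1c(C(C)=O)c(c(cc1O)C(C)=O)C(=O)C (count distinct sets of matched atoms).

[#6][CX3](=O)[#6] is the SMARTS for a ketone: a carbonyl carbon (no H) flanked by two carbons.
The molecule carries 3 separate instances of an acetyl/ketone group (-C(=O)CH3) meeting every constraint; each maps to a distinct set of atoms, giving 3 matches.

3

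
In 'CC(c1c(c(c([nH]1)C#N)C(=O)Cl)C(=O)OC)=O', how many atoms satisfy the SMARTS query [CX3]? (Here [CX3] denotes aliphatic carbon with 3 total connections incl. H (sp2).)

3

The query [CX3] means: C with X3: aliphatic carbon with exactly 3 total connections.
Check the 17 heavy atoms by environment: 1× n (aromatic, X3) → no; 4× c (aromatic, X3) → no; 3× C (X3) → match; 3× O (X1) → no; 2× C (X4) → no; 1× C (X2) → no; 1× N (X1) → no; 1× O (X2) → no; 1× Cl (X1) → no.
That gives 3 matching atoms.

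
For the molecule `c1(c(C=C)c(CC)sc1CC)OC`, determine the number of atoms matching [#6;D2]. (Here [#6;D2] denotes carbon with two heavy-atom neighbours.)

The query [#6;D2] means: any carbon bonded to exactly two heavy atoms.
Check the 13 heavy atoms by environment: 1× s (aromatic, D2) → no; 4× c (aromatic, D3) → no; 3× C (D2) → match; 4× C (D1) → no; 1× O (D2) → no.
That gives 3 matching atoms.

3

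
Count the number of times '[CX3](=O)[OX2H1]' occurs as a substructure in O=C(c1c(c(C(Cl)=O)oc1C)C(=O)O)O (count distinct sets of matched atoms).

2

[CX3](=O)[OX2H1] is the SMARTS for a carboxylic acid: an sp2 carbon double-bonded to O and single-bonded to an -OH oxygen.
The molecule carries 2 separate instances of a carboxylic acid group (-C(=O)OH) meeting every constraint; each maps to a distinct set of atoms, giving 2 matches.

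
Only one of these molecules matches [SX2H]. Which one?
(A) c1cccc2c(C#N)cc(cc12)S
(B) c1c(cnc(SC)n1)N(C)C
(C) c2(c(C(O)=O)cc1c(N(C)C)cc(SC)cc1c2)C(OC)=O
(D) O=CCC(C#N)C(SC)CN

A

[SX2H] describes an aliphatic sulfur with two connections, one being H (a thiol).
(A) contains a thiol (-SH), which satisfies every atom and bond constraint.
(B) has a methylthio ether (-SCH3) but the sulfur has H0 (bonded to two carbons), not H1.
(C) has a methylthio ether (-SCH3) but the sulfur has H0 (bonded to two carbons), not H1.
(D) has a methylthio ether (-SCH3) but the sulfur has H0 (bonded to two carbons), not H1.
So the answer is (A).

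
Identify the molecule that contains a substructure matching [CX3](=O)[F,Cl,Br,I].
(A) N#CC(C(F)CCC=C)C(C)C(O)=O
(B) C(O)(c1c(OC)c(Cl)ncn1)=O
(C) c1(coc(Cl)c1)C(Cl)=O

C

[CX3](=O)[F,Cl,Br,I] describes a carbonyl carbon bonded to a halogen (an acyl halide).
(A) has a carboxylic acid group (-C(=O)OH) but the carbonyl is bonded to -OH, not to a halogen.
(B) has a chloro substituent but the Cl is not on a carbonyl carbon.
(C) contains an acyl chloride (-C(=O)Cl), which satisfies every atom and bond constraint.
So the answer is (C).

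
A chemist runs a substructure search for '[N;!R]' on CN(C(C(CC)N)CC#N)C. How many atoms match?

The query [N;!R] means: aliphatic nitrogen not in a ring.
Check the 11 heavy atoms by environment: 8× C (acyclic) → no; 3× N (acyclic) → match.
That gives 3 matching atoms.

3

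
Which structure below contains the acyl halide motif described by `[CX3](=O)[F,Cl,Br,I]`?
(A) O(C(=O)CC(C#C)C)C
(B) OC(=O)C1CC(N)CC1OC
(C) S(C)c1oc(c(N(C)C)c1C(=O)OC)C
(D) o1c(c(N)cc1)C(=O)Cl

D

[CX3](=O)[F,Cl,Br,I] describes a carbonyl carbon bonded to a halogen (an acyl halide).
(A) has a methyl-ester group (-C(=O)OCH3) but the carbonyl is bonded to -O-C, not to a halogen.
(B) has a carboxylic acid group (-C(=O)OH) but the carbonyl is bonded to -OH, not to a halogen.
(C) has a methyl-ester group (-C(=O)OCH3) but the carbonyl is bonded to -O-C, not to a halogen.
(D) contains an acyl chloride (-C(=O)Cl), which satisfies every atom and bond constraint.
So the answer is (D).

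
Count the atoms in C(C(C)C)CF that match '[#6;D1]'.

2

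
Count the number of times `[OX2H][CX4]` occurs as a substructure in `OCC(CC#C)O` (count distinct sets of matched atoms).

2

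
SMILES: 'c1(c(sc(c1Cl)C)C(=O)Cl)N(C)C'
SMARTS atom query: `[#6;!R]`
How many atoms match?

The query [#6;!R] means: carbon not in any ring.
Check the 13 heavy atoms by environment: 1× s (aromatic, in 5-ring) → no; 4× c (aromatic, in 5-ring) → no; 1× N (acyclic) → no; 4× C (acyclic) → match; 2× Cl (acyclic) → no; 1× O (acyclic) → no.
That gives 4 matching atoms.

4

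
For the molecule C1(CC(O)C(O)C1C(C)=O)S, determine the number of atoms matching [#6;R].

5

The query [#6;R] means: carbon that is part of a ring.
Check the 11 heavy atoms by environment: 5× C (in 5-ring) → match; 3× O (acyclic) → no; 1× S (acyclic) → no; 2× C (acyclic) → no.
That gives 5 matching atoms.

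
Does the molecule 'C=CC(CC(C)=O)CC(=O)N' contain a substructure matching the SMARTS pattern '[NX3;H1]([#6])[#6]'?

No

The pattern [NX3;H1]([#6])[#6] describes a trivalent nitrogen with one H, bonded to two carbons — a secondary amine.
The closest candidate here is a primary amide (-C(=O)NH2), but the -C(=O)NH2 nitrogen has H2, not H1. No other fragment satisfies the full query, so there is no match.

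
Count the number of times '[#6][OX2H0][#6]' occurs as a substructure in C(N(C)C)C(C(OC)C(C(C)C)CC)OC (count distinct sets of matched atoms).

2

[#6][OX2H0][#6] is the SMARTS for an ether: an aliphatic oxygen bridging two carbons with no H on the oxygen.
The molecule carries 2 separate instances of a methoxy ether (-OCH3) meeting every constraint; each maps to a distinct set of atoms, giving 2 matches.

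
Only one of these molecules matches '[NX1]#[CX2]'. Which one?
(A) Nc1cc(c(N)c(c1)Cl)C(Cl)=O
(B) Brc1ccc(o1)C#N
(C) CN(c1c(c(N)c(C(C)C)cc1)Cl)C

B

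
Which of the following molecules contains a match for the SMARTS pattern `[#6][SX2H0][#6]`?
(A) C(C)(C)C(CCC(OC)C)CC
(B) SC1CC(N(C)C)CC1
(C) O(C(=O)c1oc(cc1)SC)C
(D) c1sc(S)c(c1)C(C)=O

C

[#6][SX2H0][#6] describes an aliphatic sulfur bridging two carbons with no H on the sulfur (a thioether).
(A) has a methoxy ether (-OCH3) but the bridging atom is O, not S.
(B) has a thiol (-SH) but the sulfur has H1, not H0 bridging two carbons.
(C) contains a methylthio ether (-SCH3), which satisfies every atom and bond constraint.
(D) has a thiol (-SH) but the sulfur has H1, not H0 bridging two carbons.
So the answer is (C).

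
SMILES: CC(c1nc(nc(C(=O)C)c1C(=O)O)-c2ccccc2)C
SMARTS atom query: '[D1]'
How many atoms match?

6

Check the 21 heavy atoms by environment: 2× n (aromatic, D2) → no; 5× c (aromatic, D3) → no; 3× C (D3) → no; 3× O (D1) → match; 3× C (D1) → match; 5× c (aromatic, D2) → no.
Summing the matching environments: 3 + 3 = 6 matching atoms.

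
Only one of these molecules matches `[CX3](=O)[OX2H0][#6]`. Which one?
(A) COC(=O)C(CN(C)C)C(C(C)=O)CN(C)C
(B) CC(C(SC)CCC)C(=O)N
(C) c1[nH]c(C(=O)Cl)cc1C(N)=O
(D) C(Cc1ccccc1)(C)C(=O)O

A

[CX3](=O)[OX2H0][#6] describes a carbonyl carbon bonded to an oxygen that is itself bonded to carbon (no H on that O) (an ester).
(A) contains a methyl-ester group (-C(=O)OCH3), which satisfies every atom and bond constraint.
(B) has a primary amide (-C(=O)NH2) but the carbonyl is bonded to N, not to an O-C linkage.
(C) has a primary amide (-C(=O)NH2) but the carbonyl is bonded to N, not to an O-C linkage.
(D) has a carboxylic acid group (-C(=O)OH) but the singly-bonded O carries H (OX2H1, not H0).
So the answer is (A).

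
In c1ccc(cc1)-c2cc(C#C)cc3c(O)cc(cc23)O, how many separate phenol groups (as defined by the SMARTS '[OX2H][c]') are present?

2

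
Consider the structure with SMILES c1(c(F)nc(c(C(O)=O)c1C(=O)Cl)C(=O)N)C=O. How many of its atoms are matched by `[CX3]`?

4

The query [CX3] means: C with X3: aliphatic carbon with exactly 3 total connections.
Check the 18 heavy atoms by environment: 1× n (aromatic, X2) → no; 5× c (aromatic, X3) → no; 1× F (X1) → no; 4× C (X3) → match; 4× O (X1) → no; 1× Cl (X1) → no; 1× O (X2) → no; 1× N (X3) → no.
That gives 4 matching atoms.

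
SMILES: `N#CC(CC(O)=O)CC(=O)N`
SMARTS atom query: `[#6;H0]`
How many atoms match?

3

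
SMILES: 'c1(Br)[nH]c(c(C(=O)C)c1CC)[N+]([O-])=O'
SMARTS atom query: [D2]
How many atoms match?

The query [D2] means: atom with exactly two heavy-atom neighbours.
Check the 14 heavy atoms by environment: 1× n (aromatic, D2) → match; 4× c (aromatic, D3) → no; 1× C (D3) → no; 2× O (D1) → no; 2× C (D1) → no; 1× N (charge +1, D3) → no; 1× O (charge -1, D1) → no; 1× Br (D1) → no; 1× C (D2) → match.
Summing the matching environments: 1 + 1 = 2 matching atoms.

2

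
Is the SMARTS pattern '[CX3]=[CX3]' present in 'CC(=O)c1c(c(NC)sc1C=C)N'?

Yes

The pattern [CX3]=[CX3] describes a non-aromatic C=C double bond between two sp2 carbons — an alkene.
The molecule carries a vinyl group (-CH=CH2), whose atoms satisfy every constraint of the query, so the pattern matches.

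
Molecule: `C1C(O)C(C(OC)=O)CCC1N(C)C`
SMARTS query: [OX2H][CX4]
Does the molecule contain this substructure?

Yes

The pattern [OX2H][CX4] describes a hydroxyl oxygen bound to an sp3 (X4) carbon — an aliphatic alcohol.
The molecule carries a hydroxyl group (-OH), whose atoms satisfy every constraint of the query, so the pattern matches.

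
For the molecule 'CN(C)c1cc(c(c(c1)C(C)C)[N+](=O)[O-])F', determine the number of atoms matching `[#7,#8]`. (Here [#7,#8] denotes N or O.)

4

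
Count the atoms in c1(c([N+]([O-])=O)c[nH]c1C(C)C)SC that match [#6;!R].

4

Check the 13 heavy atoms by environment: 1× n (aromatic, in 5-ring) → no; 4× c (aromatic, in 5-ring) → no; 4× C (acyclic) → match; 1× N (charge +1, acyclic) → no; 1× O (charge -1, acyclic) → no; 1× O (acyclic) → no; 1× S (acyclic) → no.
That gives 4 matching atoms.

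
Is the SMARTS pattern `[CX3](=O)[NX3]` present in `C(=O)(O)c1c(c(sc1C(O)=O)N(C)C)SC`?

No

The pattern [CX3](=O)[NX3] describes a carbonyl carbon bonded to a trivalent nitrogen — an amide.
The closest candidate here is a carboxylic acid group (-C(=O)OH), but the carbonyl is bonded to O, not to an NX3 nitrogen. No other fragment satisfies the full query, so there is no match.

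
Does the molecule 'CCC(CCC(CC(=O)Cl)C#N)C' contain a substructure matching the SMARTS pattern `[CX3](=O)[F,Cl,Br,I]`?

Yes

The pattern [CX3](=O)[F,Cl,Br,I] describes a carbonyl carbon bonded to a halogen — an acyl halide.
The molecule carries an acyl chloride (-C(=O)Cl), whose atoms satisfy every constraint of the query, so the pattern matches.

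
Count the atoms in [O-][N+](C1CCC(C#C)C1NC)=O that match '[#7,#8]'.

4

The query [#7,#8] means: nitrogen or oxygen (comma = OR).
Check the 12 heavy atoms by environment: 8× C → no; 1× N (charge +1) → match; 1× O (charge -1) → match; 1× O → match; 1× N → match.
Summing the matching environments: 1 + 1 + 1 + 1 = 4 matching atoms.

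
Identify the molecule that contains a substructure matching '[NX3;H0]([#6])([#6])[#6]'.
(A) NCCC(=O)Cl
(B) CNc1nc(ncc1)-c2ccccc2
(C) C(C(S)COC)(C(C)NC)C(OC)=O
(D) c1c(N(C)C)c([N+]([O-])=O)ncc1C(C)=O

D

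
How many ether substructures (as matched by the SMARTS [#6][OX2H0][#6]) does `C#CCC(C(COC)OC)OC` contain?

3

[#6][OX2H0][#6] is the SMARTS for an ether: an aliphatic oxygen bridging two carbons with no H on the oxygen.
The molecule carries 3 separate instances of a methoxy ether (-OCH3) meeting every constraint; each maps to a distinct set of atoms, giving 3 matches.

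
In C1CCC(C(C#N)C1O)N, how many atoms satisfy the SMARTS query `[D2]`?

4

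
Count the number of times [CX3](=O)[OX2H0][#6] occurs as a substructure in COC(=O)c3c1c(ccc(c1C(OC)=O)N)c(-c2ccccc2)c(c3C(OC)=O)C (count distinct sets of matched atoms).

[CX3](=O)[OX2H0][#6] is the SMARTS for an ester: a carbonyl carbon bonded to an oxygen that is itself bonded to carbon (no H on that O).
The molecule carries 3 separate instances of a methyl-ester group (-C(=O)OCH3) meeting every constraint; each maps to a distinct set of atoms, giving 3 matches.

3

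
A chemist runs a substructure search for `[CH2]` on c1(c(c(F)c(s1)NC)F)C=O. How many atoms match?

0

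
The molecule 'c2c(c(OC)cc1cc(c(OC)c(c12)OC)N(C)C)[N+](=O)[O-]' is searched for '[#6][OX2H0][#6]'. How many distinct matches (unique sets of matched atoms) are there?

3

[#6][OX2H0][#6] is the SMARTS for an ether: an aliphatic oxygen bridging two carbons with no H on the oxygen.
The molecule carries 3 separate instances of a methoxy ether (-OCH3) meeting every constraint; each maps to a distinct set of atoms, giving 3 matches.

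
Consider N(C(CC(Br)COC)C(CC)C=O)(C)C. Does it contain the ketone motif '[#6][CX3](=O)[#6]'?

No

The pattern [#6][CX3](=O)[#6] describes a carbonyl carbon (no H) flanked by two carbons — a ketone.
The closest candidate here is an aldehyde (-CHO), but the carbonyl carbon has H1, so it is not flanked by two carbons. No other fragment satisfies the full query, so there is no match.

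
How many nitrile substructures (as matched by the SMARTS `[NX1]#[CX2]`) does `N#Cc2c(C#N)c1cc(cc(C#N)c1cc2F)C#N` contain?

[NX1]#[CX2] is the SMARTS for a nitrile: a nitrogen triple-bonded to a two-connected carbon.
The molecule carries 4 separate instances of a nitrile (-C#N) meeting every constraint; each maps to a distinct set of atoms, giving 4 matches.

4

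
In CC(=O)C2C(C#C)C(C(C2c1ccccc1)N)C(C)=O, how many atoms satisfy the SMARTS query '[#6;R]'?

11

The query [#6;R] means: carbon that is part of a ring.
Check the 20 heavy atoms by environment: 5× C (in 5-ring) → match; 6× C (acyclic) → no; 1× N (acyclic) → no; 6× c (aromatic, in 6-ring) → match; 2× O (acyclic) → no.
Summing the matching environments: 5 + 6 = 11 matching atoms.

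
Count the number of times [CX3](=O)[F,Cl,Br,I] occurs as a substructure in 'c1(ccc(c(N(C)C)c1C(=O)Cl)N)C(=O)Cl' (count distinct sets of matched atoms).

2

[CX3](=O)[F,Cl,Br,I] is the SMARTS for an acyl halide: a carbonyl carbon bonded to a halogen.
The molecule carries 2 separate instances of an acyl chloride (-C(=O)Cl) meeting every constraint; each maps to a distinct set of atoms, giving 2 matches.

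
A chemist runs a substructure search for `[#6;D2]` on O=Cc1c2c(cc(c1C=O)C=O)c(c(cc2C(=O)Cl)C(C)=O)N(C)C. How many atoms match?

Check the 25 heavy atoms by environment: 8× c (aromatic, D3) → no; 2× c (aromatic, D2) → match; 3× C (D2) → match; 5× O (D1) → no; 1× N (D3) → no; 3× C (D1) → no; 2× C (D3) → no; 1× Cl (D1) → no.
Summing the matching environments: 2 + 3 = 5 matching atoms.

5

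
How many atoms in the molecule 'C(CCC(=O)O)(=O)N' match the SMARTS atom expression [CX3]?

The query [CX3] means: C with X3: aliphatic carbon with exactly 3 total connections.
Check the 8 heavy atoms by environment: 2× C (X4) → no; 2× C (X3) → match; 2× O (X1) → no; 1× O (X2) → no; 1× N (X3) → no.
That gives 2 matching atoms.

2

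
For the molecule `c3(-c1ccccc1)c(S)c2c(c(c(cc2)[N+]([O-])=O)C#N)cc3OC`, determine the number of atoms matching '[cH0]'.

The query [cH0] means: aromatic carbon with no attached hydrogen (substituted or ring-fusion).
Check the 24 heavy atoms by environment: 8× c (aromatic, H0) → match; 8× c (aromatic, H1) → no; 1× N (charge +1, H0) → no; 1× O (charge -1, H0) → no; 2× O (H0) → no; 1× S (H1) → no; 1× C (H3) → no; 1× C (H0) → no; 1× N (H0) → no.
That gives 8 matching atoms.

8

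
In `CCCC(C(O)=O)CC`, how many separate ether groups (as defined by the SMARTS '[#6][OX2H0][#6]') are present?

0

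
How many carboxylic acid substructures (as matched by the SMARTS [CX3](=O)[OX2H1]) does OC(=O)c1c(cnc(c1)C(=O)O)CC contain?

2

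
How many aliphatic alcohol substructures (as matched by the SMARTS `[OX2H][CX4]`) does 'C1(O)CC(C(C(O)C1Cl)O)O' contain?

4

[OX2H][CX4] is the SMARTS for an aliphatic alcohol: a hydroxyl oxygen bound to an sp3 (X4) carbon.
The molecule carries 4 separate instances of a hydroxyl group (-OH) meeting every constraint; each maps to a distinct set of atoms, giving 4 matches.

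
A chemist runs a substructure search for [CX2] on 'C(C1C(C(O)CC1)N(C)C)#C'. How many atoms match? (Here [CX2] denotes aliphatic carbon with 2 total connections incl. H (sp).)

2

Check the 11 heavy atoms by environment: 7× C (X4) → no; 1× N (X3) → no; 1× O (X2) → no; 2× C (X2) → match.
That gives 2 matching atoms.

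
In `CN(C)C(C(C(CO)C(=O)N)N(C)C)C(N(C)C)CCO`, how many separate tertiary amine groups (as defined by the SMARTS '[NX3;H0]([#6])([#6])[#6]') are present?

3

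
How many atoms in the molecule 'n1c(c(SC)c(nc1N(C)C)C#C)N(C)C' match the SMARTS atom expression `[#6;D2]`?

1

Check the 16 heavy atoms by environment: 2× n (aromatic, D2) → no; 4× c (aromatic, D3) → no; 2× N (D3) → no; 6× C (D1) → no; 1× S (D2) → no; 1× C (D2) → match.
That gives 1 matching atom.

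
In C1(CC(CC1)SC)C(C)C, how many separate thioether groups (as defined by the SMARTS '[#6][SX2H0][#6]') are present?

1

[#6][SX2H0][#6] is the SMARTS for a thioether: an aliphatic sulfur bridging two carbons with no H on the sulfur.
Exactly one fragment in the molecule meets all constraints, giving 1 match.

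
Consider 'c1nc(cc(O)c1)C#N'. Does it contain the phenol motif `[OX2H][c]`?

Yes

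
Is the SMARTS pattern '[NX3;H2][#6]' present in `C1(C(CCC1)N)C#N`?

Yes

The pattern [NX3;H2][#6] describes a trivalent nitrogen with two H attached to carbon — a primary amine.
The molecule carries a primary amino group (-NH2), whose atoms satisfy every constraint of the query, so the pattern matches.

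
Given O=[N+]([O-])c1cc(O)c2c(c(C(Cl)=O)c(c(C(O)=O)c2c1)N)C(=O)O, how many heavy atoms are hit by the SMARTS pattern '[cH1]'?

2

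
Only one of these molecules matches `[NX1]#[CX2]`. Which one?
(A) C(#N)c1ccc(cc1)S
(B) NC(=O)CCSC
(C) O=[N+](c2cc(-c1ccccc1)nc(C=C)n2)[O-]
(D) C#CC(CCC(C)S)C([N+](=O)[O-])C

A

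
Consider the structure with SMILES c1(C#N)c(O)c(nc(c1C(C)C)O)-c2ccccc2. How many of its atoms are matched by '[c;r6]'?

11

The query [c;r6] means: aromatic carbon that belongs to a six-membered ring.
Check the 19 heavy atoms by environment: 1× n (aromatic, in 6-ring) → no; 11× c (aromatic, in 6-ring) → match; 4× C (acyclic) → no; 2× O (acyclic) → no; 1× N (acyclic) → no.
That gives 11 matching atoms.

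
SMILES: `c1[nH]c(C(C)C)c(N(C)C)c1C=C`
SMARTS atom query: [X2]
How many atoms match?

0

Check the 13 heavy atoms by environment: 1× n (aromatic, X3) → no; 4× c (aromatic, X3) → no; 1× N (X3) → no; 5× C (X4) → no; 2× C (X3) → no.
No environment satisfies the query, so 0 matching atoms.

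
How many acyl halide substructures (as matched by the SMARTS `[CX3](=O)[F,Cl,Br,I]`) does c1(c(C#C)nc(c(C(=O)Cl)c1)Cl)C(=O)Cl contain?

[CX3](=O)[F,Cl,Br,I] is the SMARTS for an acyl halide: a carbonyl carbon bonded to a halogen.
The molecule carries 2 separate instances of an acyl chloride (-C(=O)Cl) meeting every constraint; each maps to a distinct set of atoms, giving 2 matches.

2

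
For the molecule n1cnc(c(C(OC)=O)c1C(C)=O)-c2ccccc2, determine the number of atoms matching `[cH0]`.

4

The query [cH0] means: aromatic carbon with no attached hydrogen (substituted or ring-fusion).
Check the 19 heavy atoms by environment: 2× n (aromatic, H0) → no; 6× c (aromatic, H1) → no; 4× c (aromatic, H0) → match; 2× C (H0) → no; 3× O (H0) → no; 2× C (H3) → no.
That gives 4 matching atoms.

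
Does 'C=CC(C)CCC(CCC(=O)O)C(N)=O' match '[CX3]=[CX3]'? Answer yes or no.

The pattern [CX3]=[CX3] describes a non-aromatic C=C double bond between two sp2 carbons — an alkene.
The molecule carries a vinyl group (-CH=CH2), whose atoms satisfy every constraint of the query, so the pattern matches.

Yes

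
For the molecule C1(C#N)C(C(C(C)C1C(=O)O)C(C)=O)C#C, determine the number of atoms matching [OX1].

The query [OX1] means: aliphatic oxygen with one total connection — typically a carbonyl =O or an oxide.
Check the 16 heavy atoms by environment: 7× C (X4) → no; 3× C (X2) → no; 1× N (X1) → no; 2× C (X3) → no; 2× O (X1) → match; 1× O (X2) → no.
That gives 2 matching atoms.

2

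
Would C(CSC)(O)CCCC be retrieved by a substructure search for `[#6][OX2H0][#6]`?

No

The pattern [#6][OX2H0][#6] describes an aliphatic oxygen bridging two carbons with no H on the oxygen — an ether.
The closest candidate here is a hydroxyl group (-OH), but the oxygen has H1, not H0 bridging two carbons. No other fragment satisfies the full query, so there is no match.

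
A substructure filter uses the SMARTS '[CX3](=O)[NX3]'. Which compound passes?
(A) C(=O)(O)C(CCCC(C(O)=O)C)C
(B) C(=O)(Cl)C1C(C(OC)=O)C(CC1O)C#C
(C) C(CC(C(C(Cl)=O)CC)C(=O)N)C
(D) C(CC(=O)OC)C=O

[CX3](=O)[NX3] describes a carbonyl carbon bonded to a trivalent nitrogen (an amide).
(A) has a carboxylic acid group (-C(=O)OH) but the carbonyl is bonded to O, not to an NX3 nitrogen.
(B) has a methyl-ester group (-C(=O)OCH3) but the carbonyl is bonded to O, not to an NX3 nitrogen.
(C) contains a primary amide (-C(=O)NH2), which satisfies every atom and bond constraint.
(D) has a methyl-ester group (-C(=O)OCH3) but the carbonyl is bonded to O, not to an NX3 nitrogen.
So the answer is (C).

C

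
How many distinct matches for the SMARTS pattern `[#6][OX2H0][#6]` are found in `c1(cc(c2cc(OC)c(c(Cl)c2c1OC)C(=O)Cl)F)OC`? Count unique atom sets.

3

[#6][OX2H0][#6] is the SMARTS for an ether: an aliphatic oxygen bridging two carbons with no H on the oxygen.
The molecule carries 3 separate instances of a methoxy ether (-OCH3) meeting every constraint; each maps to a distinct set of atoms, giving 3 matches.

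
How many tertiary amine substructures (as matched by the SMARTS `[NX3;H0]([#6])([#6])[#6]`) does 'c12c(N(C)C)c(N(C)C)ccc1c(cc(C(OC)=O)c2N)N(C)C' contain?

3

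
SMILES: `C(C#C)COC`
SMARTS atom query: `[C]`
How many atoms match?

5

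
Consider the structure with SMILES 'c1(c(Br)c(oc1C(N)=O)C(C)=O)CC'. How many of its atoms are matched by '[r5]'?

5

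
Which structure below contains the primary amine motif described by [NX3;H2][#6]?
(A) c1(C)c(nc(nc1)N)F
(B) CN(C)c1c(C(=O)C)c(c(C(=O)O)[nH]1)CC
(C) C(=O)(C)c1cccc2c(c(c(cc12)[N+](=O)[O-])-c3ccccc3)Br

A

[NX3;H2][#6] describes a trivalent nitrogen with two H attached to carbon (a primary amine).
(A) contains a primary amino group (-NH2), which satisfies every atom and bond constraint.
(B) has a dimethylamino group (-N(CH3)2) but the nitrogen has H0, not H2.
(C) has a nitro group (-[N+](=O)[O-]) but the nitrogen is [N+] with no H, not NX3H2.
So the answer is (A).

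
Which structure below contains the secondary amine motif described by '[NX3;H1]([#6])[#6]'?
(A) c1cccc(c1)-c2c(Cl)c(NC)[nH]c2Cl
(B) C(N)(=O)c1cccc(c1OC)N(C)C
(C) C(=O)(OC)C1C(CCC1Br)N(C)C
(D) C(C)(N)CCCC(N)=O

A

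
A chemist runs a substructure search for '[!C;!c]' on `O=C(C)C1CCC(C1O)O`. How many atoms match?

The query [!C;!c] means: neither aliphatic nor aromatic carbon — same as [!#6].
Check the 10 heavy atoms by environment: 7× C → no; 3× O → match.
That gives 3 matching atoms.

3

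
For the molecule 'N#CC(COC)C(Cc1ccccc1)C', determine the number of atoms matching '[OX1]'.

The query [OX1] means: aliphatic oxygen with one total connection — typically a carbonyl =O or an oxide.
Check the 15 heavy atoms by environment: 6× C (X4) → no; 1× C (X2) → no; 1× N (X1) → no; 6× c (aromatic, X3) → no; 1× O (X2) → no.
No environment satisfies the query, so 0 matching atoms.

0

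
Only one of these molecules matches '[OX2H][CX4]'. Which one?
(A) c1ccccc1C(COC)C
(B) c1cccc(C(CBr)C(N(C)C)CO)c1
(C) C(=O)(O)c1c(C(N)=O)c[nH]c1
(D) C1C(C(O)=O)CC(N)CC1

B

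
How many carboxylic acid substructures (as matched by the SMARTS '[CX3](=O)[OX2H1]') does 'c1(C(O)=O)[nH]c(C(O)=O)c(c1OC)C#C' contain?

[CX3](=O)[OX2H1] is the SMARTS for a carboxylic acid: an sp2 carbon double-bonded to O and single-bonded to an -OH oxygen.
The molecule carries 2 separate instances of a carboxylic acid group (-C(=O)OH) meeting every constraint; each maps to a distinct set of atoms, giving 2 matches.

2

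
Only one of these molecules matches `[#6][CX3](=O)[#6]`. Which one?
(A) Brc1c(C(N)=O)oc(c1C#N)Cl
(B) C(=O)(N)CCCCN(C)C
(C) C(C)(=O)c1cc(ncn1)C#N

C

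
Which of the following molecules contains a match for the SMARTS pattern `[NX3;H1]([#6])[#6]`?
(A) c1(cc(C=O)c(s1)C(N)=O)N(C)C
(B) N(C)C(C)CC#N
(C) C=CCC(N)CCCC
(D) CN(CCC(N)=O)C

[NX3;H1]([#6])[#6] describes a trivalent nitrogen with one H, bonded to two carbons (a secondary amine).
(A) has a primary amide (-C(=O)NH2) but the -C(=O)NH2 nitrogen has H2, not H1.
(B) contains an N-methylamino group (-NHCH3), which satisfies every atom and bond constraint.
(C) has a primary amino group (-NH2) but the nitrogen has H2 and only one carbon neighbour.
(D) has a dimethylamino group (-N(CH3)2) but the nitrogen has H0, not H1.
So the answer is (B).

B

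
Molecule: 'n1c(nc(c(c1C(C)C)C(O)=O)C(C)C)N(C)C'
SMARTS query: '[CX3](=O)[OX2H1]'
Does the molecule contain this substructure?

Yes

The pattern [CX3](=O)[OX2H1] describes an sp2 carbon double-bonded to O and single-bonded to an -OH oxygen — a carboxylic acid.
The molecule carries a carboxylic acid group (-C(=O)OH), whose atoms satisfy every constraint of the query, so the pattern matches.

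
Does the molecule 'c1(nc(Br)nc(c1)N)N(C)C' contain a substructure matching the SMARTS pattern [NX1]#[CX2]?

No

The pattern [NX1]#[CX2] describes a nitrogen triple-bonded to a two-connected carbon — a nitrile.
The closest candidate here is a primary amino group (-NH2), but the nitrogen is NX3 (three connections), not NX1 triple-bonded. No other fragment satisfies the full query, so there is no match.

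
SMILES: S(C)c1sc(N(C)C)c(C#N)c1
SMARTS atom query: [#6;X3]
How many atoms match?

The query [#6;X3] means: any carbon (aromatic or not) with three total connections.
Check the 12 heavy atoms by environment: 1× s (aromatic, X2) → no; 4× c (aromatic, X3) → match; 1× C (X2) → no; 1× N (X1) → no; 1× N (X3) → no; 3× C (X4) → no; 1× S (X2) → no.
That gives 4 matching atoms.

4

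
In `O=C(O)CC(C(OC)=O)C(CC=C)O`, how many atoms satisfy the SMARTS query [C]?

The query [C] means: uppercase C matches aliphatic (non-aromatic) carbon only.
Check the 14 heavy atoms by environment: 9× C → match; 5× O → no.
That gives 9 matching atoms.

9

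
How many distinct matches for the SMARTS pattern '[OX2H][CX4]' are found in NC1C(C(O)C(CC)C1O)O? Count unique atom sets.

3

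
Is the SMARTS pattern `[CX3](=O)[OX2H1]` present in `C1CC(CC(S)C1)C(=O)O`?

Yes

The pattern [CX3](=O)[OX2H1] describes an sp2 carbon double-bonded to O and single-bonded to an -OH oxygen — a carboxylic acid.
The molecule carries a carboxylic acid group (-C(=O)OH), whose atoms satisfy every constraint of the query, so the pattern matches.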